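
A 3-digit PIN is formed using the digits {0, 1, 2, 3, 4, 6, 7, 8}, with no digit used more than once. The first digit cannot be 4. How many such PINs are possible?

The first digit has 8−1 = 7 choices (anything except 4).
The remaining 2 digits are filled from the other 7 symbols without repetition: 7 × 6 = 42.
Total: 7 × 42 = 294.

294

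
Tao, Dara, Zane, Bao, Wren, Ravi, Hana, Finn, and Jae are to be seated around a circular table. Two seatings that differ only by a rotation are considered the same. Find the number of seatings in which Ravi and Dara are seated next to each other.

Glue Ravi and Dara into a block (2 internal orders). Seating 8 units around a circle gives (7)! arrangements.
So 2 × (7)! = 2 × 5040 = 10080.

10080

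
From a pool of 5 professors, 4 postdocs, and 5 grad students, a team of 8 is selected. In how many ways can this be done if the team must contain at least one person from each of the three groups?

With no constraint there are C(14,8) = 3003 possible selections.
Subtract selections that omit an entire group: no professors → C(9,8) = 9; no postdocs → C(10,8) = 45; no grad students → C(9,8) = 9.
Add back selections omitting two groups (i.e. drawn from a single group): C(5,8) + C(4,8) + C(5,8) = 0.
By inclusion–exclusion: 3003 − 63 + 0 = 2940.

2940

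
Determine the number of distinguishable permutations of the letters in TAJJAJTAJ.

1260

TAJJAJTAJ has 9 letters with A appearing 3 times, J appearing 4 times, and T appearing twice.
The number of distinct arrangements is 9!/(4!·3!·2!) = 362880/288 = 1260.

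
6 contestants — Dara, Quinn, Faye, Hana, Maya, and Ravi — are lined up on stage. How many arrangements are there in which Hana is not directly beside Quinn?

Of the 6! = 720 arrangements, those with Hana and Quinn adjacent number 2 × 5! = 240 (treat the pair as a block with 2 internal orders).
So 720 − 240 = 480 arrangements keep them apart.

480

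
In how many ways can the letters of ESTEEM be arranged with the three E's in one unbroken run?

Treat the 3 copies of E as a single block. The multiset to arrange is then {EEE, M, S, T}, 4 items in all.
All 4 items are distinct, so there are (4)! = 24 arrangements.

24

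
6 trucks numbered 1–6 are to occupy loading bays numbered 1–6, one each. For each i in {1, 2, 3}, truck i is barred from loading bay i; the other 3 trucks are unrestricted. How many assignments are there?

426

Let Aᵢ (for i ∈ {1, 2, 3}) be the placements that put truck i in its forbidden loading bay. Any j of these fix j positions, leaving (6−j)! ways to fill the rest, and there are C(3,j) ways to pick which j.
By inclusion–exclusion, the number of valid placements is Σ_{j=0}^{3} (−1)^j C(3,j)·(6−j)!.
Computing: 720 − 360 + 72 − 6 = 426.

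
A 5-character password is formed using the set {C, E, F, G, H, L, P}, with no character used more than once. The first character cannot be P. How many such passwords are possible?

The first character has 7−1 = 6 choices (anything except P).
The remaining 4 characters are filled from the other 6 symbols without repetition: 6 × 5 × 4 × 3 = 360.
Total: 6 × 360 = 2160.

2160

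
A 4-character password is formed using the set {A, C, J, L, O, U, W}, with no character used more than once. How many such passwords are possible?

With no repetition, fill the 4 characters in order: 7 choices, then 6, down to 4.
That product is 7 × 6 × 5 × 4 = 840.

840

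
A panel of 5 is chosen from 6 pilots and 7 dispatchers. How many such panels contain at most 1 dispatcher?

Split by how many dispatchers are chosen (0 through 1).
Sum: C(7,0)·C(6,5) + C(7,1)·C(6,4) = 6 + 105 = 111.

111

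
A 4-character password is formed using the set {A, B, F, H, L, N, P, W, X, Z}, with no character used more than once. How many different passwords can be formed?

Choose and order 4 of the 10 symbols: the first character has 10 options, the next 9, then 8, 7.
That product is 10 × 9 × 8 × 7 = 5040.

5040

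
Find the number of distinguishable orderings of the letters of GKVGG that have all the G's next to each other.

6

Treat the 3 copies of G as a single block. The multiset to arrange is then {GGG, K, V}, 3 items in all.
All 3 items are distinct, so there are (3)! = 6 arrangements.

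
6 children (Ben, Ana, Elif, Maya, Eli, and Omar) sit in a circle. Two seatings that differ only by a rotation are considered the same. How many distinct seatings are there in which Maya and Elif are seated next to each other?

Glue Maya and Elif into a block (2 internal orders). Seating 5 units around a circle gives (4)! arrangements.
So 2 × (4)! = 2 × 24 = 48.

48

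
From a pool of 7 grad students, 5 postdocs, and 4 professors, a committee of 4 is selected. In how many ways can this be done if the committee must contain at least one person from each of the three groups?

910

With no constraint there are C(16,4) = 1820 possible selections.
Subtract selections that omit an entire group: no grad students → C(9,4) = 126; no postdocs → C(11,4) = 330; no professors → C(12,4) = 495.
Add back selections omitting two groups (i.e. drawn from a single group): C(7,4) + C(5,4) + C(4,4) = 41.
By inclusion–exclusion: 1820 − 951 + 41 = 910.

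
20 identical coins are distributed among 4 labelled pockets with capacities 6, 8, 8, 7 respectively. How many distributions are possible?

204

By stars and bars, unrestricted non-negative solutions to x_1+…+x_4 = 20 number C(20+3,3) = 1771.
Subtract solutions that violate a single cap (substitute x_i' = x_i − (cap_i+1)): x_1 ≥ 7 gives C(16,3) = 560; x_2 ≥ 9 gives C(14,3) = 364; x_3 ≥ 9 gives C(14,3) = 364; x_4 ≥ 8 gives C(15,3) = 455. Together 1743.
Add back pairs where two caps are both exceeded: 35 + 35 + 56 + 10 + 20 + 20 = 176.
By inclusion–exclusion the count is 1771 − 1743 + 176 = 204.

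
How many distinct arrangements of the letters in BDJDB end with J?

6

With the last slot taken by J, it remains to arrange the other 4 letters (BDDB).
Those 4 letters have B appearing twice and D appearing twice, giving (4)!/(2!·2!) = 6.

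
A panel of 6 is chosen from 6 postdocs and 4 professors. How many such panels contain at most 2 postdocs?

15

Split by how many postdocs are chosen (0 through 2).
Sum: C(6,0)·C(4,6) + C(6,1)·C(4,5) + C(6,2)·C(4,4) = 0 + 0 + 15 = 15.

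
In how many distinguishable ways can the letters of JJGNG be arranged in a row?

30

Letter multiplicities in JJGNG: G×2, J×2, N×1.
The number of distinct arrangements is 5!/(2!·2!) = 120/4 = 30.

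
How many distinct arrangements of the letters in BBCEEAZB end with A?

With the last slot taken by A, it remains to arrange the other 7 letters (BBCEEZB).
Those 7 letters have B appearing 3 times and E appearing twice, giving (7)!/(3!·2!) = 420.

420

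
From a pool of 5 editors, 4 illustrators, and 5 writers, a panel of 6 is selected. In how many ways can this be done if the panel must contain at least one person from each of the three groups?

With no constraint there are C(14,6) = 3003 possible selections.
Subtract selections that omit an entire group: no editors → C(9,6) = 84; no illustrators → C(10,6) = 210; no writers → C(9,6) = 84.
Add back selections omitting two groups (i.e. drawn from a single group): C(5,6) + C(4,6) + C(5,6) = 0.
By inclusion–exclusion: 3003 − 378 + 0 = 2625.

2625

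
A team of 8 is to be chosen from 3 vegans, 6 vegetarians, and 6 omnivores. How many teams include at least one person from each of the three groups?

Unrestricted: C(15,8) = 6435 ways to pick any 8 of the 15.
Selections missing a whole group: no vegans → C(12,8) = 495; no vegetarians → C(9,8) = 9; no omnivores → C(9,8) = 9.
Add back selections omitting two groups (i.e. drawn from a single group): C(3,8) + C(6,8) + C(6,8) = 0.
By inclusion–exclusion: 6435 − 513 + 0 = 5922.

5922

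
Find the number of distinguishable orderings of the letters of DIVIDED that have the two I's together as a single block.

120

Treat the 2 copies of I as a single block. The multiset to arrange is then {II, D, D, D, E, V}, 6 items in all.
That gives (6)!/(3!) = 120 arrangements.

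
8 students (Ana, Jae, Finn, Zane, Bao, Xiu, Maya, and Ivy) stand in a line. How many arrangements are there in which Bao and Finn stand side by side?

Place the 6 others and the Bao-Finn pair as 7 objects in a line; the pair has 2 internal arrangements.
So the count is 2·(7)! = 10080.

10080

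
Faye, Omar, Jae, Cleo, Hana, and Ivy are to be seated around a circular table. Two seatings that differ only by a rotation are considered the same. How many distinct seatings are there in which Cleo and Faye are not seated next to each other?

Without the restriction there are (5)! = 120 seatings.
Seatings with Cleo beside Faye: treat them as a block with 2 internal orders, giving 2 × (4)! = 48.
Subtracting, 120 − 48 = 72.

72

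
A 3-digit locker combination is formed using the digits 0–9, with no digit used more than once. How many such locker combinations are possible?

720

Choose and order 3 of the 10 symbols: the first digit has 10 options, the next 9, then 8.
That product is 10 × 9 × 8 = 720.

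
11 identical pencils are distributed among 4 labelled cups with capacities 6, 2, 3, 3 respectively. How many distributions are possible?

19

Ignoring the caps, the number of non-negative solutions to x_1+…+x_4 = 11 is C(14,3) = 364.
Subtract solutions that violate a single cap (substitute x_i' = x_i − (cap_i+1)): x_1 ≥ 7 gives C(7,3) = 35; x_2 ≥ 3 gives C(11,3) = 165; x_3 ≥ 4 gives C(10,3) = 120; x_4 ≥ 4 gives C(10,3) = 120. Together 440.
Add back pairs where two caps are both exceeded: 4 + 1 + 1 + 35 + 35 + 20 = 96.
Subtract triples: 0 + 0 + 0 + 1 = 1.
By inclusion–exclusion the count is 364 − 440 + 96 − 1 = 19.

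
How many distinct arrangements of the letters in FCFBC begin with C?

12

With the first slot taken by C, it remains to arrange the other 4 letters (FFBC).
Those 4 letters have F appearing twice, giving (4)!/(2!) = 12.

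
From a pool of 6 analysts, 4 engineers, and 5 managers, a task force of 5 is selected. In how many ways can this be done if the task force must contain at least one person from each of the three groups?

Unrestricted: C(15,5) = 3003 ways to pick any 5 of the 15.
Subtract selections that omit an entire group: no analysts → C(9,5) = 126; no engineers → C(11,5) = 462; no managers → C(10,5) = 252.
Add back selections omitting two groups (i.e. drawn from a single group): C(6,5) + C(4,5) + C(5,5) = 7.
By inclusion–exclusion: 3003 − 840 + 7 = 2170.

2170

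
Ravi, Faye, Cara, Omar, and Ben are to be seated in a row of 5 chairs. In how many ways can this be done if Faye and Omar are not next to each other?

72

Of the 5! = 120 arrangements, those with Faye and Omar adjacent number 2 × 4! = 48 (treat the pair as a block with 2 internal orders).
Complementary counting: 120 − 48 = 72.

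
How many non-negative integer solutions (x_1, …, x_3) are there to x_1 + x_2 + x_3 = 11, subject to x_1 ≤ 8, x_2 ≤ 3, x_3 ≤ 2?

By stars and bars, unrestricted non-negative solutions to x_1+…+x_3 = 11 number C(11+2,2) = 78.
Subtract solutions that violate a single cap (substitute x_i' = x_i − (cap_i+1)): x_1 ≥ 9 gives C(4,2) = 6; x_2 ≥ 4 gives C(9,2) = 36; x_3 ≥ 3 gives C(10,2) = 45. Together 87.
Add back pairs where two caps are both exceeded: 0 + 0 + 15 = 15.
By inclusion–exclusion the count is 78 − 87 + 15 = 6.

6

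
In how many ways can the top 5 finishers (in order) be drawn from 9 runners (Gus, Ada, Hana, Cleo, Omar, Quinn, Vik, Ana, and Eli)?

This is an ordered selection of 5 from 9: P(9,5).
That gives 9 × 8 × 7 × 6 × 5 = 15120.

15120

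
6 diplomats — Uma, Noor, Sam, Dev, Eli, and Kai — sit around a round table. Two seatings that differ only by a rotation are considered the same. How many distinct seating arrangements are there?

120

Seat Uma anywhere (absorbing the rotational symmetry), then permute the other 5: (5)! = 120.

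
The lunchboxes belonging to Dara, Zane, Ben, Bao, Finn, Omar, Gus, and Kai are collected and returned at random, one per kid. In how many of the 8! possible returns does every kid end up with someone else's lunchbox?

14833

Count assignments avoiding every fixed point. For any j of the 8 kids fixed to their own lunchbox, the other 8−j can be arranged in (8−j)! ways.
By inclusion–exclusion this is Σ_{j=0}^{8} (−1)^j C(8,j)·(8−j)!.
Computing: 40320 − 40320 + 20160 − 6720 + 1680 − 336 + 56 − 8 + 1 = 14833.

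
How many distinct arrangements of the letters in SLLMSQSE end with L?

840

With the last slot taken by L, it remains to arrange the other 7 letters (SLMSQSE).
Those 7 letters have S appearing 3 times, giving (7)!/(3!) = 840.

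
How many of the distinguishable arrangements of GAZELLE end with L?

With the last slot taken by L, it remains to arrange the other 6 letters (GAZELE).
Those 6 letters have E appearing twice, giving (6)!/(2!) = 360.

360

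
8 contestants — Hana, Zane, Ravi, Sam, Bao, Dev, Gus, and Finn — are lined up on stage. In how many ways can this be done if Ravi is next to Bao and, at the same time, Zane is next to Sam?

2880

Treat {Ravi,Bao} as one block (2 orders) and {Zane,Sam} as another (2 orders).
That leaves 6 units to arrange: 2 × 2 × 6! = 4 × 720 = 2880.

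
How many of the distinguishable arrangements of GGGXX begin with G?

6

Fix G in the first position and arrange the remaining 4 letters.
Those 4 letters have G appearing twice and X appearing twice, giving (4)!/(2!·2!) = 6.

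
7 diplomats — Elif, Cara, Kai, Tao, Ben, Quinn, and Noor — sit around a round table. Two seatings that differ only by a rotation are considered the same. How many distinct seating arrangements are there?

720

Seat Elif anywhere (absorbing the rotational symmetry), then permute the other 6: (6)! = 720.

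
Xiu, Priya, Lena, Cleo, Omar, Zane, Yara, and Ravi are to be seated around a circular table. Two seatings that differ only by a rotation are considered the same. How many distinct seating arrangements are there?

5040

Seat Xiu anywhere (absorbing the rotational symmetry), then permute the other 7: (7)! = 5040.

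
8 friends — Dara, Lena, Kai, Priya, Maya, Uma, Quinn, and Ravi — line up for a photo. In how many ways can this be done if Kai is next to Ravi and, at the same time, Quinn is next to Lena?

Treat {Kai,Ravi} as one block (2 orders) and {Quinn,Lena} as another (2 orders).
That leaves 6 units to arrange: 2 × 2 × 6! = 4 × 720 = 2880.

2880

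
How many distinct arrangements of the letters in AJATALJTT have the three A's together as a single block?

Treat the 3 copies of A as a single block. The multiset to arrange is then {AAA, J, J, L, T, T, T}, 7 items in all.
That gives (7)!/(3!·2!) = 420 arrangements.

420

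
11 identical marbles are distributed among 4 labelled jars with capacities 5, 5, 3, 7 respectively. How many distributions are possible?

By stars and bars, unrestricted non-negative solutions to x_1+…+x_4 = 11 number C(11+3,3) = 364.
Subtract solutions that violate a single cap (substitute x_i' = x_i − (cap_i+1)): x_1 ≥ 6 gives C(8,3) = 56; x_2 ≥ 6 gives C(8,3) = 56; x_3 ≥ 4 gives C(10,3) = 120; x_4 ≥ 8 gives C(6,3) = 20. Together 252.
Add back pairs where two caps are both exceeded: 0 + 4 + 0 + 4 + 0 + 0 = 8.
By inclusion–exclusion the count is 364 − 252 + 8 = 120.

120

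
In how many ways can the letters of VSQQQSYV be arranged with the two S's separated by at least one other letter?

1260

There are 8!/(3!·2!·2!) = 1680 arrangements of VSQQQSYV in total.
If the two S's are adjacent, glue them into one block, leaving 7 items to arrange: (7)!/(3!·2!) = 420 ways.
Hence 1680 − 420 = 1260.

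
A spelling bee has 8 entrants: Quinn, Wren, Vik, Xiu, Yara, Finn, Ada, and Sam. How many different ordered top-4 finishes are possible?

There are 8 choices for 1st place, 7 for 2nd, and so on down to 5 for position 4.
That gives 8 × 7 × 6 × 5 = 1680.

1680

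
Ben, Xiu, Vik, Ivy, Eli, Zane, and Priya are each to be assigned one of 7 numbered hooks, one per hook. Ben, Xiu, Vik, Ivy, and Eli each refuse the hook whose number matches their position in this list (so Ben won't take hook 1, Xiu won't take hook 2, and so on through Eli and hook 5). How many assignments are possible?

Let Aᵢ (for 1 ≤ i ≤ 5) be the placements that put person i in their forbidden hook. Any j of these fix j positions, leaving (7−j)! ways to fill the rest, and there are C(5,j) ways to pick which j.
By inclusion–exclusion, the number of valid placements is Σ_{j=0}^{5} (−1)^j C(5,j)·(7−j)!.
Computing: 5040 − 3600 + 1200 − 240 + 30 − 2 = 2428.

2428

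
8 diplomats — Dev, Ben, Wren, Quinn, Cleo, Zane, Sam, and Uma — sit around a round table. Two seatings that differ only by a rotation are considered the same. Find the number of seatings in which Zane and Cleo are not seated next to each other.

Without the restriction there are (7)! = 5040 seatings.
Those with Zane next to Cleo: fuse the pair into one unit and seat 7 units around a circle — 2·(6)! = 1440.
Subtracting, 5040 − 1440 = 3600.

3600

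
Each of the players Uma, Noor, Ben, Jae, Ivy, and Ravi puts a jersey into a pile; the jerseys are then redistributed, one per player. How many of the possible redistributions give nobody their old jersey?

Count assignments avoiding every fixed point. For any j of the 6 players fixed to their old jersey, the other 6−j can be arranged in (6−j)! ways.
By inclusion–exclusion this is Σ_{j=0}^{6} (−1)^j C(6,j)·(6−j)!.
Computing: 720 − 720 + 360 − 120 + 30 − 6 + 1 = 265.

265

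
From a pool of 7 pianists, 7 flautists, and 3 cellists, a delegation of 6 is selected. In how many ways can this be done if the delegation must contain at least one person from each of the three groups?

8967

Total 6-person selections from all 17: C(17,6) = 12376.
Selections missing a whole group: no pianists → C(10,6) = 210; no flautists → C(10,6) = 210; no cellists → C(14,6) = 3003.
Add back selections omitting two groups (i.e. drawn from a single group): C(7,6) + C(7,6) + C(3,6) = 14.
By inclusion–exclusion: 12376 − 3423 + 14 = 8967.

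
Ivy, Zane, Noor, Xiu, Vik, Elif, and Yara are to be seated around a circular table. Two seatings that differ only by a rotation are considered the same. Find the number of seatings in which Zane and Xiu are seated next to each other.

240

Treat {Zane, Xiu} as one unit (2 internal orders) and seat the resulting 6 units around the table: (5)! circular arrangements.
So 2 × (5)! = 2 × 120 = 240.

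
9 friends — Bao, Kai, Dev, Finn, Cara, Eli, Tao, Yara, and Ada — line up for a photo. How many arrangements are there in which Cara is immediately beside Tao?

Place the 7 others and the Cara-Tao pair as 8 objects in a line; the pair has 2 internal arrangements.
That gives 2 × 8! = 2 × 40320 = 80640.

80640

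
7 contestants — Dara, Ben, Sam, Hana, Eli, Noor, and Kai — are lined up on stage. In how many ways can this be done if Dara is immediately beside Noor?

Glue Dara and Noor into one block (2 internal orders), leaving 6 units to arrange in a row.
That gives 2 × 6! = 2 × 720 = 1440.

1440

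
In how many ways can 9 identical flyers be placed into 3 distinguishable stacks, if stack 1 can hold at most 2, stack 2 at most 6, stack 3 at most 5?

12

By stars and bars, unrestricted non-negative solutions to x_1+…+x_3 = 9 number C(9+2,2) = 55.
Subtract solutions that violate a single cap (substitute x_i' = x_i − (cap_i+1)): x_1 ≥ 3 gives C(8,2) = 28; x_2 ≥ 7 gives C(4,2) = 6; x_3 ≥ 6 gives C(5,2) = 10. Together 44.
Add back pairs where two caps are both exceeded: 0 + 1 + 0 = 1.
By inclusion–exclusion the count is 55 − 44 + 1 = 12.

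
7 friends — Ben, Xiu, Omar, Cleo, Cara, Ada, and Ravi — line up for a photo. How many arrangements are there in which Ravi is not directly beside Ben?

3600

Of the 7! = 5040 arrangements, those with Ravi and Ben adjacent number 2 × 6! = 1440 (treat the pair as a block with 2 internal orders).
So 5040 − 1440 = 3600 arrangements keep them apart.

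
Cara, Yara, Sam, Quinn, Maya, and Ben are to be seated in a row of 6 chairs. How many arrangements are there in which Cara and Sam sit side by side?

240

Place the 4 others and the Cara-Sam pair as 5 objects in a line; the pair has 2 internal arrangements.
So the count is 2·(5)! = 240.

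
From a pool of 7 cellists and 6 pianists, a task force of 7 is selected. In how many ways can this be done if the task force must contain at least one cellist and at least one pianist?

1715

Total 7-person selections from all 13: C(13,7) = 1716.
Subtract selections that omit an entire group: no cellists → C(6,7) = 0; no pianists → C(7,7) = 1.
Both groups omitted at once is impossible, so 1716 − 1 = 1715.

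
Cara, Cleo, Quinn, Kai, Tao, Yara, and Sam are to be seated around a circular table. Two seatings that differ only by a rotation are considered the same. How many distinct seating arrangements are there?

Fix one person's seat to break rotational symmetry; the remaining 6 people can be arranged in (6)! = 720 ways.

720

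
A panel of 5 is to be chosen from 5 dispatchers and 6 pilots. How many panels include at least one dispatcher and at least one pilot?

Total 5-person selections from all 11: C(11,5) = 462.
Subtract selections that omit an entire group: no dispatchers → C(6,5) = 6; no pilots → C(5,5) = 1.
Both groups omitted at once is impossible, so 462 − 7 = 455.

455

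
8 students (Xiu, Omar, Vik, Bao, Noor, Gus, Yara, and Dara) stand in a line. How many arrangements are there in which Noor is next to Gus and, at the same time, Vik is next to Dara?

2880

Treat {Noor,Gus} as one block (2 orders) and {Vik,Dara} as another (2 orders).
That leaves 6 units to arrange: 2 × 2 × 6! = 4 × 720 = 2880.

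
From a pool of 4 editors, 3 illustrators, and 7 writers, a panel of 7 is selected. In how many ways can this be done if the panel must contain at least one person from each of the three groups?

Total 7-person selections from all 14: C(14,7) = 3432.
Subtract selections that omit an entire group: no editors → C(10,7) = 120; no illustrators → C(11,7) = 330; no writers → C(7,7) = 1.
Add back selections omitting two groups (i.e. drawn from a single group): C(4,7) + C(3,7) + C(7,7) = 1.
By inclusion–exclusion: 3432 − 451 + 1 = 2982.

2982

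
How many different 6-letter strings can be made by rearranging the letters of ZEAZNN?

Letter multiplicities in ZEAZNN: A×1, E×1, N×2, Z×2.
Dividing 6! = 720 by 2!·2! = 4 for the repeated letters gives 180.

180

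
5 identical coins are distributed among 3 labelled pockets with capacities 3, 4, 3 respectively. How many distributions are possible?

14

By stars and bars, unrestricted non-negative solutions to x_1+…+x_3 = 5 number C(5+2,2) = 21.
Subtract solutions that violate a single cap (substitute x_i' = x_i − (cap_i+1)): x_1 ≥ 4 gives C(3,2) = 3; x_2 ≥ 5 gives C(2,2) = 1; x_3 ≥ 4 gives C(3,2) = 3. Together 7.
No two caps can be exceeded simultaneously, so the pair terms are all 0.
By inclusion–exclusion the count is 21 − 7 + 0 = 14.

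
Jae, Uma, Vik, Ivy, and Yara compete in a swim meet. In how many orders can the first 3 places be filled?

There are 5 choices for 1st place, 4 for 2nd, and 3 for 3rd.
That gives 5 × 4 × 3 = 60.

60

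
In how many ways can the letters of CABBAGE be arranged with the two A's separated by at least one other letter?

900

Total arrangements of CABBAGE: 7!/(2!·2!) = 1260.
If the two A's are adjacent, glue them into one block, leaving 6 items to arrange: (6)!/(2!) = 360 ways.
Hence 1260 − 360 = 900.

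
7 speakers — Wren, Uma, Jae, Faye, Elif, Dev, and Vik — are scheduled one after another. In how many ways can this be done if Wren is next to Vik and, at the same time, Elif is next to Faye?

480

Treat {Wren,Vik} as one block (2 orders) and {Elif,Faye} as another (2 orders).
That leaves 5 units to arrange: 2 × 2 × 5! = 4 × 120 = 480.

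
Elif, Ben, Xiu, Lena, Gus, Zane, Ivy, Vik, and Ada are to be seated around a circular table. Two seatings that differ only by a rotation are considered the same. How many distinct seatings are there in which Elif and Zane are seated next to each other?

Glue Elif and Zane into a block (2 internal orders). Seating 8 units around a circle gives (7)! arrangements.
So 2 × (7)! = 2 × 5040 = 10080.

10080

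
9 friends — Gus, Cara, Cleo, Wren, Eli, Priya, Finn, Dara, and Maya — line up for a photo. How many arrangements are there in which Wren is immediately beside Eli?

80640

Place the 7 others and the Wren-Eli pair as 8 objects in a line; the pair has 2 internal arrangements.
So the count is 2·(8)! = 80640.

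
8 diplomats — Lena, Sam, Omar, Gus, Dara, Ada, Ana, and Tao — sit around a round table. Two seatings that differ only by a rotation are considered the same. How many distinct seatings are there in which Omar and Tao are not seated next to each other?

Without the restriction there are (7)! = 5040 seatings.
Those with Omar next to Tao: fuse the pair into one unit and seat 7 units around a circle — 2·(6)! = 1440.
Subtracting, 5040 − 1440 = 3600.

3600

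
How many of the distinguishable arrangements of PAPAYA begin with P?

20

Fix P in the first position and arrange the remaining 5 letters.
Those 5 letters have A appearing 3 times, giving (5)!/(3!) = 20.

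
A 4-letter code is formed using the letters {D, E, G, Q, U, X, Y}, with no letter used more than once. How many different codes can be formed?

840

This is a permutation of 4 out of 7: P(7,4) = 7!/3!.
7 × 6 × 5 × 4 = 840.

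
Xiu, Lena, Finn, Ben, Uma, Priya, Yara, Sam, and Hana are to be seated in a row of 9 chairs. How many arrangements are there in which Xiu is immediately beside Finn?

Place the 7 others and the Xiu-Finn pair as 8 objects in a line; the pair has 2 internal arrangements.
That gives 2 × 8! = 2 × 40320 = 80640.

80640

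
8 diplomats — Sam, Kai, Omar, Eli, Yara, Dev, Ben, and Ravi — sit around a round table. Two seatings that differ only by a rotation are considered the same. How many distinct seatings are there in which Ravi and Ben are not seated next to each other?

Without the restriction there are (7)! = 5040 seatings.
Seatings with Ravi beside Ben: treat them as a block with 2 internal orders, giving 2 × (6)! = 1440.
Subtracting, 5040 − 1440 = 3600.

3600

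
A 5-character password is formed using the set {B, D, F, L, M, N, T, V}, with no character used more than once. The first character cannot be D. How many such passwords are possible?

The first character has 8−1 = 7 choices (anything except D).
The remaining 4 characters are filled from the other 7 symbols without repetition: 7 × 6 × 5 × 4 = 840.
Total: 7 × 840 = 5880.

5880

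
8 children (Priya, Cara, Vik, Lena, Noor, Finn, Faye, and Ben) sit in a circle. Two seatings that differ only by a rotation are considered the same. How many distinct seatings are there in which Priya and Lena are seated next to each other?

1440

Treat {Priya, Lena} as one unit (2 internal orders) and seat the resulting 7 units around the table: (6)! circular arrangements.
So 2 × (6)! = 2 × 720 = 1440.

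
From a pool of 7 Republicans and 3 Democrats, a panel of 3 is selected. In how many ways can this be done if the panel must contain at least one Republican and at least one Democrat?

84

With no constraint there are C(10,3) = 120 possible selections.
Subtract selections that omit an entire group: no Republicans → C(3,3) = 1; no Democrats → C(7,3) = 35.
Both groups omitted at once is impossible, so 120 − 36 = 84.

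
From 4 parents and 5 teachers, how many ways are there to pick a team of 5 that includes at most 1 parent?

Split by how many parents are chosen (0 through 1).
Sum: C(4,0)·C(5,5) + C(4,1)·C(5,4) = 1 + 20 = 21.

21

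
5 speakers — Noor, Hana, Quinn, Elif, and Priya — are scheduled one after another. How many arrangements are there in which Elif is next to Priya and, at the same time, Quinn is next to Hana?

Treat {Elif,Priya} as one block (2 orders) and {Quinn,Hana} as another (2 orders).
That leaves 3 units to arrange: 2 × 2 × 3! = 4 × 6 = 24.

24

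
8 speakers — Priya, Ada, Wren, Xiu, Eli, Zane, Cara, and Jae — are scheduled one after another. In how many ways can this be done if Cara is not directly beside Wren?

30240

There are 8! = 40320 arrangements in all. If Cara and Wren are adjacent, merging them into one block gives 2·(7)! = 10080 arrangements.
Complementary counting: 40320 − 10080 = 30240.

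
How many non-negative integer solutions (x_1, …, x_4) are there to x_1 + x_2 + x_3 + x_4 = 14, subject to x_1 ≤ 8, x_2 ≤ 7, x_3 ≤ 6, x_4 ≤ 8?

Without the upper bounds there are C(17,3) = 680 ways to split 14 among 4 variables.
Subtract solutions that violate a single cap (substitute x_i' = x_i − (cap_i+1)): x_1 ≥ 9 gives C(8,3) = 56; x_2 ≥ 8 gives C(9,3) = 84; x_3 ≥ 7 gives C(10,3) = 120; x_4 ≥ 9 gives C(8,3) = 56. Together 316.
No two caps can be exceeded simultaneously, so the pair terms are all 0.
By inclusion–exclusion the count is 680 − 316 + 0 = 364.

364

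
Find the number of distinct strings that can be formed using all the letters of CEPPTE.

CEPPTE has 6 letters with E appearing twice and P appearing twice.
The number of distinct arrangements is 6!/(2!·2!) = 720/4 = 180.

180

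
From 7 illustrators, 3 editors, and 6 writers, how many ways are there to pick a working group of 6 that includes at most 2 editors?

7722

Split by how many editors are chosen (0 through 2).
Sum: C(3,0)·C(13,6) + C(3,1)·C(13,5) + C(3,2)·C(13,4) = 1716 + 3861 + 2145 = 7722.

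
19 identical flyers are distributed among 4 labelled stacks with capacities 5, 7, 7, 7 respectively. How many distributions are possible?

116

Ignoring the caps, the number of non-negative solutions to x_1+…+x_4 = 19 is C(22,3) = 1540.
Subtract solutions that violate a single cap (substitute x_i' = x_i − (cap_i+1)): x_1 ≥ 6 gives C(16,3) = 560; x_2 ≥ 8 gives C(14,3) = 364; x_3 ≥ 8 gives C(14,3) = 364; x_4 ≥ 8 gives C(14,3) = 364. Together 1652.
Add back pairs where two caps are both exceeded: 56 + 56 + 56 + 20 + 20 + 20 = 228.
By inclusion–exclusion the count is 1540 − 1652 + 228 = 116.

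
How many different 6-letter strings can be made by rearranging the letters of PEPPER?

The 6 letters of PEPPER have repeats: E appearing twice and P appearing 3 times.
So there are 6! / (3!·2!) = 60 distinguishable arrangements.

60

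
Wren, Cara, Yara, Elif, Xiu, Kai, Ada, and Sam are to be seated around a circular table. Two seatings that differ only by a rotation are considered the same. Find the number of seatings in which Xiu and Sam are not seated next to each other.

3600

Without the restriction there are (7)! = 5040 seatings.
Seatings with Xiu beside Sam: treat them as a block with 2 internal orders, giving 2 × (6)! = 1440.
Subtracting, 5040 − 1440 = 3600.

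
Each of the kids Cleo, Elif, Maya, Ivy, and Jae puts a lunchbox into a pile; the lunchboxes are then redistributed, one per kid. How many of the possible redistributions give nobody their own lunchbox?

Let Aᵢ be the assignments in which kid i gets their own lunchbox. We want the size of the complement of A₁∪…∪A_5.
By inclusion–exclusion this is Σ_{j=0}^{5} (−1)^j C(5,j)·(5−j)!.
Computing: 120 − 120 + 60 − 20 + 5 − 1 = 44.

44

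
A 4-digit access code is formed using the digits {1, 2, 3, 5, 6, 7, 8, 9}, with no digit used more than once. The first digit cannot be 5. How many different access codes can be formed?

1470

The first digit has 8−1 = 7 choices (anything except 5).
The remaining 3 digits are filled from the other 7 symbols without repetition: 7 × 6 × 5 = 210.
Total: 7 × 210 = 1470.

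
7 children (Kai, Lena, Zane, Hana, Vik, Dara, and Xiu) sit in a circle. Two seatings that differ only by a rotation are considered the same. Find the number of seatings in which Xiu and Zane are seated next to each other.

240

Treat {Xiu, Zane} as one unit (2 internal orders) and seat the resulting 6 units around the table: (5)! circular arrangements.
So 2 × (5)! = 2 × 120 = 240.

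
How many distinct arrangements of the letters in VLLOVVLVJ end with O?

With the last slot taken by O, it remains to arrange the other 8 letters (VLLVVLVJ).
Those 8 letters have L appearing 3 times and V appearing 4 times, giving (8)!/(4!·3!) = 280.

280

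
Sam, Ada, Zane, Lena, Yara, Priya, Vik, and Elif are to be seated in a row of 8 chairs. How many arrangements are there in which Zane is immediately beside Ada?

Glue Zane and Ada into one block (2 internal orders), leaving 7 units to arrange in a row.
So the count is 2·(7)! = 10080.

10080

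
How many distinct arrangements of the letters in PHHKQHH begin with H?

Fix H in the first position and arrange the remaining 6 letters.
Those 6 letters have H appearing 3 times, giving (6)!/(3!) = 120.

120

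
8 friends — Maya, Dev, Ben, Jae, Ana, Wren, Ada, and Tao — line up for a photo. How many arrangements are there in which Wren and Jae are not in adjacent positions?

There are 8! = 40320 arrangements in all. If Wren and Jae are adjacent, merging them into one block gives 2·(7)! = 10080 arrangements.
Complementary counting: 40320 − 10080 = 30240.

30240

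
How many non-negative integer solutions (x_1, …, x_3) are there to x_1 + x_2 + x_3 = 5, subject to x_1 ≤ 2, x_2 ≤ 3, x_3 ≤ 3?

Ignoring the caps, the number of non-negative solutions to x_1+…+x_3 = 5 is C(7,2) = 21.
Subtract solutions that violate a single cap (substitute x_i' = x_i − (cap_i+1)): x_1 ≥ 3 gives C(4,2) = 6; x_2 ≥ 4 gives C(3,2) = 3; x_3 ≥ 4 gives C(3,2) = 3. Together 12.
No two caps can be exceeded simultaneously, so the pair terms are all 0.
By inclusion–exclusion the count is 21 − 12 + 0 = 9.

9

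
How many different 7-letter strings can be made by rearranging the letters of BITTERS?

2520

BITTERS has 7 letters with T appearing twice.
So there are 7! / (2!) = 2520 distinguishable arrangements.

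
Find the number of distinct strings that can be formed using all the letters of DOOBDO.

60

Letter multiplicities in DOOBDO: B×1, D×2, O×3.
The number of distinct arrangements is 6!/(3!·2!) = 720/12 = 60.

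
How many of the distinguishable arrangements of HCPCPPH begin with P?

90

Fix P in the first position and arrange the remaining 6 letters.
Those 6 letters have C appearing twice, H appearing twice, and P appearing twice, giving (6)!/(2!·2!·2!) = 90.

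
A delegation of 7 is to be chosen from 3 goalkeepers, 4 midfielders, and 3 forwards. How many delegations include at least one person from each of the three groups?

118

Total 7-person selections from all 10: C(10,7) = 120.
Selections missing a whole group: no goalkeepers → C(7,7) = 1; no midfielders → C(6,7) = 0; no forwards → C(7,7) = 1.
Add back selections omitting two groups (i.e. drawn from a single group): C(3,7) + C(4,7) + C(3,7) = 0.
By inclusion–exclusion: 120 − 2 + 0 = 118.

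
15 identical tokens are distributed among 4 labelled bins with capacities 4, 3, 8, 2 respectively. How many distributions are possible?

10

Ignoring the caps, the number of non-negative solutions to x_1+…+x_4 = 15 is C(18,3) = 816.
Subtract solutions that violate a single cap (substitute x_i' = x_i − (cap_i+1)): x_1 ≥ 5 gives C(13,3) = 286; x_2 ≥ 4 gives C(14,3) = 364; x_3 ≥ 9 gives C(9,3) = 84; x_4 ≥ 3 gives C(15,3) = 455. Together 1189.
Add back pairs where two caps are both exceeded: 84 + 4 + 120 + 10 + 165 + 20 = 403.
Subtract triples: 0 + 20 + 0 + 0 = 20.
By inclusion–exclusion the count is 816 − 1189 + 403 − 20 = 10.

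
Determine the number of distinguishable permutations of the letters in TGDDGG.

60

TGDDGG has 6 letters with D appearing twice and G appearing 3 times.
Dividing 6! = 720 by 3!·2! = 12 for the repeated letters gives 60.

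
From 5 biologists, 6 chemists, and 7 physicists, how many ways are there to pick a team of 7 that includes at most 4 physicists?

Split by how many physicists are chosen (0 through 4).
Sum: C(7,0)·C(11,7) + C(7,1)·C(11,6) + C(7,2)·C(11,5) + C(7,3)·C(11,4) + C(7,4)·C(11,3) = 330 + 3234 + 9702 + 11550 + 5775 = 30591.

30591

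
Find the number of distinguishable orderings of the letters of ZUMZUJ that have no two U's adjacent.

120

There are 6!/(2!·2!) = 180 arrangements of ZUMZUJ in total.
Arrangements with the U's together: treat UU as one letter, giving (5)!/(2!) = 60.
Subtracting, 180 − 60 = 120 arrangements keep the U's apart.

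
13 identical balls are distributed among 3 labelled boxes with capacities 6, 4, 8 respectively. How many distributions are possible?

20

Without the upper bounds there are C(15,2) = 105 ways to split 13 among 3 boxes.
Subtract solutions that violate a single cap (substitute x_i' = x_i − (cap_i+1)): x_1 ≥ 7 gives C(8,2) = 28; x_2 ≥ 5 gives C(10,2) = 45; x_3 ≥ 9 gives C(6,2) = 15. Together 88.
Add back pairs where two caps are both exceeded: 3 + 0 + 0 = 3.
By inclusion–exclusion the count is 105 − 88 + 3 = 20.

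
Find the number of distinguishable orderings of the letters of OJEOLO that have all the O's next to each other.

Treat the 3 copies of O as a single block. The multiset to arrange is then {OOO, E, J, L}, 4 items in all.
All 4 items are distinct, so there are (4)! = 24 arrangements.

24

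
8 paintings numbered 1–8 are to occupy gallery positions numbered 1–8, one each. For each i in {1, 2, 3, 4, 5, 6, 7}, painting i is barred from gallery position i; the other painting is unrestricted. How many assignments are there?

Let Aᵢ (for 1 ≤ i ≤ 7) be the placements that put painting i in its forbidden gallery position. Any j of these fix j positions, leaving (8−j)! ways to fill the rest, and there are C(7,j) ways to pick which j.
By inclusion–exclusion, the number of valid placements is Σ_{j=0}^{7} (−1)^j C(7,j)·(8−j)!.
Computing: 40320 − 35280 + 15120 − 4200 + 840 − 126 + 14 − 1 = 16687.

16687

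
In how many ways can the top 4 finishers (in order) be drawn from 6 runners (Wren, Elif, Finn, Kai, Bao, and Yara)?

This is an ordered selection of 4 from 6: P(6,4).
That gives 6 × 5 × 4 × 3 = 360.

360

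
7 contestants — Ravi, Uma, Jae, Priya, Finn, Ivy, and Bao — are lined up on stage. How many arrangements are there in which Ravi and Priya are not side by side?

Of the 7! = 5040 arrangements, those with Ravi and Priya adjacent number 2 × 6! = 1440 (treat the pair as a block with 2 internal orders).
Complementary counting: 5040 − 1440 = 3600.

3600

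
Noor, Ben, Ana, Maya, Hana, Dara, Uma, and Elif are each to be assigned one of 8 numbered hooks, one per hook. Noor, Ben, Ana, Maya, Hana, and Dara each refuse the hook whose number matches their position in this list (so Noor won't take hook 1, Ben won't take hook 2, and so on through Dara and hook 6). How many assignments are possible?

18806

Let Aᵢ (for 1 ≤ i ≤ 6) be the placements that put person i in their forbidden hook. Any j of these fix j positions, leaving (8−j)! ways to fill the rest, and there are C(6,j) ways to pick which j.
By inclusion–exclusion, the number of valid placements is Σ_{j=0}^{6} (−1)^j C(6,j)·(8−j)!.
Computing: 40320 − 30240 + 10800 − 2400 + 360 − 36 + 2 = 18806.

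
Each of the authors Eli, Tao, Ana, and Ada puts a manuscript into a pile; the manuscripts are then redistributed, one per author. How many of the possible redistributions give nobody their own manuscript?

9

Count assignments avoiding every fixed point. For any j of the 4 authors fixed to their own manuscript, the other 4−j can be arranged in (4−j)! ways.
By inclusion–exclusion this is Σ_{j=0}^{4} (−1)^j C(4,j)·(4−j)!.
Computing: 24 − 24 + 12 − 4 + 1 = 9.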